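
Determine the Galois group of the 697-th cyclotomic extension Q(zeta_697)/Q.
|Gal(Q(zeta_697)/Q)| = phi(697) = 640; group ≅ (Z/697Z)^* ≅ Z/16Z × Z/40Z

The n-th cyclotomic polynomial Φ_697(x) is the minimal polynomial of zeta_697 over Q and has degree phi(697) = 640. So Q(zeta_697) is a degree-640 Galois extension with Galois group (Z/697Z)^*. By CRT, (Z/697Z)^* ≅ (Z/17Z)^* × (Z/41Z)^*. Each prime-power unit group is (Z/17Z)^* ≅ Z/16Z; (Z/41Z)^* ≅ Z/40Z. Hence Gal(Q(zeta_697)/Q) ≅ Z/16Z × Z/40Z.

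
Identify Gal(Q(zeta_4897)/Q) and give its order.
|Gal(Q(zeta_4897)/Q)| = phi(4897) = 4756; group ≅ (Z/4897Z)^* ≅ Z/58Z × Z/82Z

The n-th cyclotomic polynomial Φ_4897(x) is the minimal polynomial of zeta_4897 over Q and has degree phi(4897) = 4756. So Q(zeta_4897) is a degree-4756 Galois extension with Galois group (Z/4897Z)^*. By CRT, (Z/4897Z)^* ≅ (Z/59Z)^* × (Z/83Z)^*. Each prime-power unit group is (Z/59Z)^* ≅ Z/58Z; (Z/83Z)^* ≅ Z/82Z. Hence Gal(Q(zeta_4897)/Q) ≅ Z/58Z × Z/82Z.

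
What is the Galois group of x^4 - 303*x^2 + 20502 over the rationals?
Gal(K/Q) = V_4 (Klein four-group, Z/2Z × Z/2Z)

f factors as (x^2 - 201)(x^2 - 102), so the splitting field is K = Q(sqrt(201), sqrt(102)). The elements 201, 102, 20502 are all non-squares in Q, so sqrt(201) and sqrt(102) generate independent quadratic extensions. Thus [K:Q] = 4 and Gal(K/Q) is generated by the two order-2 automorphisms sqrt(201) ↦ -sqrt(201) and sqrt(102) ↦ -sqrt(102), giving V_4.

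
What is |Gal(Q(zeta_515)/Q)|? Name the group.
|Gal(Q(zeta_515)/Q)| = phi(515) = 408; group ≅ (Z/515Z)^* ≅ Z/4Z × Z/102Z

The n-th cyclotomic polynomial Φ_515(x) is the minimal polynomial of zeta_515 over Q and has degree phi(515) = 408. So Q(zeta_515) is a degree-408 Galois extension with Galois group (Z/515Z)^*. By CRT, (Z/515Z)^* ≅ (Z/5Z)^* × (Z/103Z)^*. Each prime-power unit group is (Z/5Z)^* ≅ Z/4Z; (Z/103Z)^* ≅ Z/102Z. Hence Gal(Q(zeta_515)/Q) ≅ Z/4Z × Z/102Z.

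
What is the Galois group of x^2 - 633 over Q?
Gal(K/Q) = Z/2Z (cyclic of order 2)

x^2 - 633 is irreducible over Q since 633 is not a rational square. The splitting field Q(sqrt(633)) has degree 2 over Q, and its unique nontrivial automorphism is sqrt(633) ↦ -sqrt(633). Hence Gal(Q(sqrt(633))/Q) = Z/2Z.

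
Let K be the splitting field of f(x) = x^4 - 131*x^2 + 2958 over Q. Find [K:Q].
[K:Q] = 4

f factors as (x^2 - 102)(x^2 - 29); the splitting field is K = Q(sqrt(102), sqrt(29)). Since 102, 29, and 2958 are all non-squares in Q, the three subfields Q(sqrt(102)), Q(sqrt(29)), Q(sqrt(2958)) are distinct degree-2 extensions, so [K:Q] = 4 (Klein four Galois group).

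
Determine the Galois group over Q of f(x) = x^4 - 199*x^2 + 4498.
Gal(K/Q) = V_4 (Klein four-group, Z/2Z × Z/2Z)

f factors as (x^2 - 26)(x^2 - 173), so the splitting field is K = Q(sqrt(26), sqrt(173)). The elements 26, 173, 4498 are all non-squares in Q, so sqrt(26) and sqrt(173) generate independent quadratic extensions. Thus [K:Q] = 4 and Gal(K/Q) is generated by the two order-2 automorphisms sqrt(26) ↦ -sqrt(26) and sqrt(173) ↦ -sqrt(173), giving V_4.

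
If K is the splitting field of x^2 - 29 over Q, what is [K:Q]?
[K:Q] = 2

The polynomial x^2 - 29 is irreducible over Q since 29 is not a perfect square. Its splitting field is Q(sqrt(29)), which has degree 2 over Q.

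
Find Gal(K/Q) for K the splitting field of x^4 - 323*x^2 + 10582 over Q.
Gal(K/Q) = V_4 (Klein four-group, Z/2Z × Z/2Z)

f factors as (x^2 - 286)(x^2 - 37), so the splitting field is K = Q(sqrt(286), sqrt(37)). The elements 286, 37, 10582 are all non-squares in Q, so sqrt(286) and sqrt(37) generate independent quadratic extensions. Thus [K:Q] = 4 and Gal(K/Q) is generated by the two order-2 automorphisms sqrt(286) ↦ -sqrt(286) and sqrt(37) ↦ -sqrt(37), giving V_4.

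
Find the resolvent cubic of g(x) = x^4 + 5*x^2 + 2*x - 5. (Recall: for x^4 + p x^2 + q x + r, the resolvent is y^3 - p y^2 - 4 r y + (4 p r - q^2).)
h(y) = y^3 - 5*y^2 + 20*y - 104

Identify coefficients: p = 5, q = 2, r = -5.
Plug into h(y) = y^3 - p y^2 - 4 r y + (4 p r - q^2):
  h(y) = y^3 - (5) y^2 - 4*(-5) y + (4*(5)*(-5) - (2)^2)
       = y^3 + (-5) y^2 + (20) y + (-104).
Simplifying: h(y) = y^3 - 5*y^2 + 20*y - 104.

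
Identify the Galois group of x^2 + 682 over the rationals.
Gal(K/Q) = Z/2Z (cyclic of order 2)

x^2 + 682 is irreducible over Q since -682 is not a rational square. The splitting field Q(sqrt(-682)) has degree 2 over Q, and its unique nontrivial automorphism is sqrt(-682) ↦ -sqrt(-682). Hence Gal(Q(sqrt(-682))/Q) = Z/2Z.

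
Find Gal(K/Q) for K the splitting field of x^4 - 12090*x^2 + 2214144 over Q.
Gal(K/Q) = Z/2Z (cyclic of order 2)

f factors as (x^2 - 186)(x^2 - 11904), so the splitting field is K = Q(sqrt(186), sqrt(11904)). The squarefree part of 186 is 186 and the squarefree part of 11904 is also 186, so sqrt(186) and sqrt(11904) are both rational multiples of sqrt(186). Hence Q(sqrt(186)) = Q(sqrt(11904)) = Q(sqrt(186)), and the splitting field collapses to a single degree-2 extension with Galois group Z/2Z.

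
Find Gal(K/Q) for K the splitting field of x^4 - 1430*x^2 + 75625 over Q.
Gal(K/Q) = Z/2Z (cyclic of order 2)

f factors as (x^2 - 55)(x^2 - 1375), so the splitting field is K = Q(sqrt(55), sqrt(1375)). The squarefree part of 55 is 55 and the squarefree part of 1375 is also 55, so sqrt(55) and sqrt(1375) are both rational multiples of sqrt(55). Hence Q(sqrt(55)) = Q(sqrt(1375)) = Q(sqrt(55)), and the splitting field collapses to a single degree-2 extension with Galois group Z/2Z.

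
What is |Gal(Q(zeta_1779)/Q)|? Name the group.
|Gal(Q(zeta_1779)/Q)| = phi(1779) = 1184; group ≅ (Z/1779Z)^* ≅ Z/2Z × Z/592Z

The n-th cyclotomic polynomial Φ_1779(x) is the minimal polynomial of zeta_1779 over Q and has degree phi(1779) = 1184. So Q(zeta_1779) is a degree-1184 Galois extension with Galois group (Z/1779Z)^*. By CRT, (Z/1779Z)^* ≅ (Z/3Z)^* × (Z/593Z)^*. Each prime-power unit group is (Z/3Z)^* ≅ Z/2Z; (Z/593Z)^* ≅ Z/592Z. Hence Gal(Q(zeta_1779)/Q) ≅ Z/2Z × Z/592Z.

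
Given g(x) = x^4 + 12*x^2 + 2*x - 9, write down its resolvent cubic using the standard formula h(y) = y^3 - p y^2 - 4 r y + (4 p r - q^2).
h(y) = y^3 - 12*y^2 + 36*y - 436

Identify coefficients: p = 12, q = 2, r = -9.
Plug into h(y) = y^3 - p y^2 - 4 r y + (4 p r - q^2):
  h(y) = y^3 - (12) y^2 - 4*(-9) y + (4*(12)*(-9) - (2)^2)
       = y^3 + (-12) y^2 + (36) y + (-436).
Simplifying: h(y) = y^3 - 12*y^2 + 36*y - 436.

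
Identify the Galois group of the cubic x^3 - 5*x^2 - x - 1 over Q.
Gal(K/Q) = S_3 (symmetric group of order 6)

Compute the discriminant of x^3 + (-5)*x^2 + (-1)*x + (-1): Δ = -588. Since Δ is not a rational square, the Galois group is not contained in A_3; it must be the full S_3 (irreducibility of the cubic rules out anything smaller).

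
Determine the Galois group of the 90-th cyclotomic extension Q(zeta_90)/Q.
|Gal(Q(zeta_90)/Q)| = phi(90) = 24; group ≅ (Z/90Z)^* ≅ Z/4Z × Z/6Z

The n-th cyclotomic polynomial Φ_90(x) is the minimal polynomial of zeta_90 over Q and has degree phi(90) = 24. So Q(zeta_90) is a degree-24 Galois extension with Galois group (Z/90Z)^*. By CRT, (Z/90Z)^* ≅ (Z/2Z)^* × (Z/9Z)^* × (Z/5Z)^*. Each prime-power unit group is (Z/2Z)^* ≅ trivial group (order 1); (Z/9Z)^* ≅ Z/6Z; (Z/5Z)^* ≅ Z/4Z. Hence Gal(Q(zeta_90)/Q) ≅ Z/4Z × Z/6Z.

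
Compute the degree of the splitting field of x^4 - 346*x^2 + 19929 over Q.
[K:Q] = 4

f factors as (x^2 - 73)(x^2 - 273); the splitting field is K = Q(sqrt(73), sqrt(273)). Since 73, 273, and 19929 are all non-squares in Q, the three subfields Q(sqrt(73)), Q(sqrt(273)), Q(sqrt(19929)) are distinct degree-2 extensions, so [K:Q] = 4 (Klein four Galois group).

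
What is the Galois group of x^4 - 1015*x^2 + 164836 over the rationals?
Gal(K/Q) = Z/2Z (cyclic of order 2)

f factors as (x^2 - 203)(x^2 - 812), so the splitting field is K = Q(sqrt(203), sqrt(812)). The squarefree part of 203 is 203 and the squarefree part of 812 is also 203, so sqrt(203) and sqrt(812) are both rational multiples of sqrt(203). Hence Q(sqrt(203)) = Q(sqrt(812)) = Q(sqrt(203)), and the splitting field collapses to a single degree-2 extension with Galois group Z/2Z.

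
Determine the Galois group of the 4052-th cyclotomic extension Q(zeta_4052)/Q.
|Gal(Q(zeta_4052)/Q)| = phi(4052) = 2024; group ≅ (Z/4052Z)^* ≅ Z/2Z × Z/1012Z

The n-th cyclotomic polynomial Φ_4052(x) is the minimal polynomial of zeta_4052 over Q and has degree phi(4052) = 2024. So Q(zeta_4052) is a degree-2024 Galois extension with Galois group (Z/4052Z)^*. By CRT, (Z/4052Z)^* ≅ (Z/4Z)^* × (Z/1013Z)^*. Each prime-power unit group is (Z/4Z)^* ≅ Z/2Z; (Z/1013Z)^* ≅ Z/1012Z. Hence Gal(Q(zeta_4052)/Q) ≅ Z/2Z × Z/1012Z.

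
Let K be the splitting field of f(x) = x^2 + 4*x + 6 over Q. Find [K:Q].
[K:Q] = 2

The discriminant of x^2 + (4)*x + (6) is b^2 - 4c = 16 - (24) = -8. Since -8 is not a perfect square in Q, the polynomial is irreducible over Q. Its two roots generate a degree-2 extension, so [K:Q] = 2.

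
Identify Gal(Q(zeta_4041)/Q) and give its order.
|Gal(Q(zeta_4041)/Q)| = phi(4041) = 2688; group ≅ (Z/4041Z)^* ≅ Z/6Z × Z/448Z

The n-th cyclotomic polynomial Φ_4041(x) is the minimal polynomial of zeta_4041 over Q and has degree phi(4041) = 2688. So Q(zeta_4041) is a degree-2688 Galois extension with Galois group (Z/4041Z)^*. By CRT, (Z/4041Z)^* ≅ (Z/9Z)^* × (Z/449Z)^*. Each prime-power unit group is (Z/9Z)^* ≅ Z/6Z; (Z/449Z)^* ≅ Z/448Z. Hence Gal(Q(zeta_4041)/Q) ≅ Z/6Z × Z/448Z.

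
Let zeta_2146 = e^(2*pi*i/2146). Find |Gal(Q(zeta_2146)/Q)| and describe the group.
|Gal(Q(zeta_2146)/Q)| = phi(2146) = 1008; group ≅ (Z/2146Z)^* ≅ Z/28Z × Z/36Z

The n-th cyclotomic polynomial Φ_2146(x) is the minimal polynomial of zeta_2146 over Q and has degree phi(2146) = 1008. So Q(zeta_2146) is a degree-1008 Galois extension with Galois group (Z/2146Z)^*. By CRT, (Z/2146Z)^* ≅ (Z/2Z)^* × (Z/29Z)^* × (Z/37Z)^*. Each prime-power unit group is (Z/2Z)^* ≅ trivial group (order 1); (Z/29Z)^* ≅ Z/28Z; (Z/37Z)^* ≅ Z/36Z. Hence Gal(Q(zeta_2146)/Q) ≅ Z/28Z × Z/36Z.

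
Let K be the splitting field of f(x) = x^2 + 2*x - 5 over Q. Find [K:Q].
[K:Q] = 2

The discriminant of x^2 + (2)*x + (-5) is b^2 - 4c = 4 - (-20) = 24. Since 24 is not a perfect square in Q, the polynomial is irreducible over Q. Its two roots generate a degree-2 extension, so [K:Q] = 2.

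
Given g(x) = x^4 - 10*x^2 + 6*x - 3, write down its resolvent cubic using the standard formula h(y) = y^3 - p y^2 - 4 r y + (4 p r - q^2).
h(y) = y^3 + 10*y^2 + 12*y + 84

Identify coefficients: p = -10, q = 6, r = -3.
Plug into h(y) = y^3 - p y^2 - 4 r y + (4 p r - q^2):
  h(y) = y^3 - (-10) y^2 - 4*(-3) y + (4*(-10)*(-3) - (6)^2)
       = y^3 + (10) y^2 + (12) y + (84).
Simplifying: h(y) = y^3 + 10*y^2 + 12*y + 84.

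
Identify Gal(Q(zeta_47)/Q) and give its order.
|Gal(Q(zeta_47)/Q)| = phi(47) = 46; group ≅ (Z/47Z)^* ≅ Z/46Z

The n-th cyclotomic polynomial Φ_47(x) is the minimal polynomial of zeta_47 over Q and has degree phi(47) = 46. So Q(zeta_47) is a degree-46 Galois extension with Galois group (Z/47Z)^*. (Z/47Z)^* is cyclic since 47 is an odd prime power (or 4). Hence Gal(Q(zeta_47)/Q) ≅ Z/46Z.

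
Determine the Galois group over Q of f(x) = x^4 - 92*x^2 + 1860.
Gal(K/Q) = V_4 (Klein four-group, Z/2Z × Z/2Z)

f factors as (x^2 - 30)(x^2 - 62), so the splitting field is K = Q(sqrt(30), sqrt(62)). The elements 30, 62, 1860 are all non-squares in Q, so sqrt(30) and sqrt(62) generate independent quadratic extensions. Thus [K:Q] = 4 and Gal(K/Q) is generated by the two order-2 automorphisms sqrt(30) ↦ -sqrt(30) and sqrt(62) ↦ -sqrt(62), giving V_4.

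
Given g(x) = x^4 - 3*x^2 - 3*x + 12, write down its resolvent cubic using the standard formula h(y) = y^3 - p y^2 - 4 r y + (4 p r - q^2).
h(y) = y^3 + 3*y^2 - 48*y - 153

Identify coefficients: p = -3, q = -3, r = 12.
Plug into h(y) = y^3 - p y^2 - 4 r y + (4 p r - q^2):
  h(y) = y^3 - (-3) y^2 - 4*(12) y + (4*(-3)*(12) - (-3)^2)
       = y^3 + (3) y^2 + (-48) y + (-153).
Simplifying: h(y) = y^3 + 3*y^2 - 48*y - 153.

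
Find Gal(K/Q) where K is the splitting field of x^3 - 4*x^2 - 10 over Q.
Gal(K/Q) = S_3 (symmetric group of order 6)

Compute the discriminant of x^3 + (-4)*x^2 + (0)*x + (-10): Δ = -5260. Since Δ is not a rational square, the Galois group is not contained in A_3; it must be the full S_3 (irreducibility of the cubic rules out anything smaller).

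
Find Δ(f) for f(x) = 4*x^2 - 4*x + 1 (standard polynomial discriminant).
Δ = 0

For a quadratic a x^2 + b x + c the discriminant is Δ = b^2 - 4ac = (-4)^2 - 4*(4)*(1) = 16 - (16) = 0.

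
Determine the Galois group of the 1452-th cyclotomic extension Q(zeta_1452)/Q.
|Gal(Q(zeta_1452)/Q)| = phi(1452) = 440; group ≅ (Z/1452Z)^* ≅ Z/2Z × Z/2Z × Z/110Z

The n-th cyclotomic polynomial Φ_1452(x) is the minimal polynomial of zeta_1452 over Q and has degree phi(1452) = 440. So Q(zeta_1452) is a degree-440 Galois extension with Galois group (Z/1452Z)^*. By CRT, (Z/1452Z)^* ≅ (Z/4Z)^* × (Z/3Z)^* × (Z/121Z)^*. Each prime-power unit group is (Z/4Z)^* ≅ Z/2Z; (Z/3Z)^* ≅ Z/2Z; (Z/121Z)^* ≅ Z/110Z. Hence Gal(Q(zeta_1452)/Q) ≅ Z/2Z × Z/2Z × Z/110Z.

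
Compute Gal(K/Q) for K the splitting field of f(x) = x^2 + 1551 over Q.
Gal(K/Q) = Z/2Z (cyclic of order 2)

x^2 + 1551 is irreducible over Q since -1551 is not a rational square. The splitting field Q(sqrt(-1551)) has degree 2 over Q, and its unique nontrivial automorphism is sqrt(-1551) ↦ -sqrt(-1551). Hence Gal(Q(sqrt(-1551))/Q) = Z/2Z.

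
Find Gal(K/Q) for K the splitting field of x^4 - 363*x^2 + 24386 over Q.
Gal(K/Q) = V_4 (Klein four-group, Z/2Z × Z/2Z)

f factors as (x^2 - 89)(x^2 - 274), so the splitting field is K = Q(sqrt(89), sqrt(274)). The elements 89, 274, 24386 are all non-squares in Q, so sqrt(89) and sqrt(274) generate independent quadratic extensions. Thus [K:Q] = 4 and Gal(K/Q) is generated by the two order-2 automorphisms sqrt(89) ↦ -sqrt(89) and sqrt(274) ↦ -sqrt(274), giving V_4.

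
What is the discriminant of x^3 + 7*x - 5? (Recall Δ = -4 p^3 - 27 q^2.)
Δ = -2047

For a depressed cubic x^3 + p x + q the discriminant is Δ = -4 p^3 - 27 q^2 = -4*(7)^3 - 27*(-5)^2 = -1372 - 675 = -2047.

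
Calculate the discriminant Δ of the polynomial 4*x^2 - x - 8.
Δ = 129

For a quadratic a x^2 + b x + c the discriminant is Δ = b^2 - 4ac = (-1)^2 - 4*(4)*(-8) = 1 - (-128) = 129.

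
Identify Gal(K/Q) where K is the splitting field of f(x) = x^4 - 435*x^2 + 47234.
Gal(K/Q) = V_4 (Klein four-group, Z/2Z × Z/2Z)

f factors as (x^2 - 226)(x^2 - 209), so the splitting field is K = Q(sqrt(226), sqrt(209)). The elements 226, 209, 47234 are all non-squares in Q, so sqrt(226) and sqrt(209) generate independent quadratic extensions. Thus [K:Q] = 4 and Gal(K/Q) is generated by the two order-2 automorphisms sqrt(226) ↦ -sqrt(226) and sqrt(209) ↦ -sqrt(209), giving V_4.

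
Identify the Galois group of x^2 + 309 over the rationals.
Gal(K/Q) = Z/2Z (cyclic of order 2)

x^2 + 309 is irreducible over Q since -309 is not a rational square. The splitting field Q(sqrt(-309)) has degree 2 over Q, and its unique nontrivial automorphism is sqrt(-309) ↦ -sqrt(-309). Hence Gal(Q(sqrt(-309))/Q) = Z/2Z.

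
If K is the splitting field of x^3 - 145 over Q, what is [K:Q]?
[K:Q] = 6

x^3 - 145 has one real root r = 145^(1/3) and two complex roots r*zeta_3, r*zeta_3^2 where zeta_3 = e^(2*pi*i/3). The splitting field is Q(r, zeta_3). [Q(r):Q] = 3 and [Q(zeta_3):Q] = 2 with gcd = 1, so [Q(r, zeta_3):Q] = 3 * 2 = 6.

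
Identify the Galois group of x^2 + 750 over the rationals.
Gal(K/Q) = Z/2Z (cyclic of order 2)

x^2 + 750 is irreducible over Q since -750 is not a rational square. The splitting field Q(sqrt(-750)) has degree 2 over Q, and its unique nontrivial automorphism is sqrt(-750) ↦ -sqrt(-750). Hence Gal(Q(sqrt(-750))/Q) = Z/2Z.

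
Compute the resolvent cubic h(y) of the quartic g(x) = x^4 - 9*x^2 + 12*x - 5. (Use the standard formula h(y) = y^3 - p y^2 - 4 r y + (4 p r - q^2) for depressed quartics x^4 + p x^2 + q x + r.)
h(y) = y^3 + 9*y^2 + 20*y + 36

Identify coefficients: p = -9, q = 12, r = -5.
Plug into h(y) = y^3 - p y^2 - 4 r y + (4 p r - q^2):
  h(y) = y^3 - (-9) y^2 - 4*(-5) y + (4*(-9)*(-5) - (12)^2)
       = y^3 + (9) y^2 + (20) y + (36).
Simplifying: h(y) = y^3 + 9*y^2 + 20*y + 36.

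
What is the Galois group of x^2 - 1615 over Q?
Gal(K/Q) = Z/2Z (cyclic of order 2)

x^2 - 1615 is irreducible over Q since 1615 is not a rational square. The splitting field Q(sqrt(1615)) has degree 2 over Q, and its unique nontrivial automorphism is sqrt(1615) ↦ -sqrt(1615). Hence Gal(Q(sqrt(1615))/Q) = Z/2Z.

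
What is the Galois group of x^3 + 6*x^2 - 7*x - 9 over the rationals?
Gal(K/Q) = S_3 (symmetric group of order 6)

Compute the discriminant of x^3 + (6)*x^2 + (-7)*x + (-9): Δ = 15529. Since Δ is not a rational square, the Galois group is not contained in A_3; it must be the full S_3 (irreducibility of the cubic rules out anything smaller).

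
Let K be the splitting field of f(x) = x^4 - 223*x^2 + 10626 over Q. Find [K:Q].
[K:Q] = 4

f factors as (x^2 - 69)(x^2 - 154); the splitting field is K = Q(sqrt(69), sqrt(154)). Since 69, 154, and 10626 are all non-squares in Q, the three subfields Q(sqrt(69)), Q(sqrt(154)), Q(sqrt(10626)) are distinct degree-2 extensions, so [K:Q] = 4 (Klein four Galois group).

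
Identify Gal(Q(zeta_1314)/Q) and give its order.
|Gal(Q(zeta_1314)/Q)| = phi(1314) = 432; group ≅ (Z/1314Z)^* ≅ Z/6Z × Z/72Z

The n-th cyclotomic polynomial Φ_1314(x) is the minimal polynomial of zeta_1314 over Q and has degree phi(1314) = 432. So Q(zeta_1314) is a degree-432 Galois extension with Galois group (Z/1314Z)^*. By CRT, (Z/1314Z)^* ≅ (Z/2Z)^* × (Z/9Z)^* × (Z/73Z)^*. Each prime-power unit group is (Z/2Z)^* ≅ trivial group (order 1); (Z/9Z)^* ≅ Z/6Z; (Z/73Z)^* ≅ Z/72Z. Hence Gal(Q(zeta_1314)/Q) ≅ Z/6Z × Z/72Z.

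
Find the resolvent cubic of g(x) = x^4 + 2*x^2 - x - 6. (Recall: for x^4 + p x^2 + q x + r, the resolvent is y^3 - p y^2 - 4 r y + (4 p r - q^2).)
h(y) = y^3 - 2*y^2 + 24*y - 49

Identify coefficients: p = 2, q = -1, r = -6.
Plug into h(y) = y^3 - p y^2 - 4 r y + (4 p r - q^2):
  h(y) = y^3 - (2) y^2 - 4*(-6) y + (4*(2)*(-6) - (-1)^2)
       = y^3 + (-2) y^2 + (24) y + (-49).
Simplifying: h(y) = y^3 - 2*y^2 + 24*y - 49.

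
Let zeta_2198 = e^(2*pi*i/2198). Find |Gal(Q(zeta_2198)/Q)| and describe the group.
|Gal(Q(zeta_2198)/Q)| = phi(2198) = 936; group ≅ (Z/2198Z)^* ≅ Z/6Z × Z/156Z

The n-th cyclotomic polynomial Φ_2198(x) is the minimal polynomial of zeta_2198 over Q and has degree phi(2198) = 936. So Q(zeta_2198) is a degree-936 Galois extension with Galois group (Z/2198Z)^*. By CRT, (Z/2198Z)^* ≅ (Z/2Z)^* × (Z/7Z)^* × (Z/157Z)^*. Each prime-power unit group is (Z/2Z)^* ≅ trivial group (order 1); (Z/7Z)^* ≅ Z/6Z; (Z/157Z)^* ≅ Z/156Z. Hence Gal(Q(zeta_2198)/Q) ≅ Z/6Z × Z/156Z.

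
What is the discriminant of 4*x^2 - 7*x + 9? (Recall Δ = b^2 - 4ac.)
Δ = -95

For a quadratic a x^2 + b x + c the discriminant is Δ = b^2 - 4ac = (-7)^2 - 4*(4)*(9) = 49 - (144) = -95.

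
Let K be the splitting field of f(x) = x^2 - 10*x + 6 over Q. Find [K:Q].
[K:Q] = 2

The discriminant of x^2 + (-10)*x + (6) is b^2 - 4c = 100 - (24) = 76. Since 76 is not a perfect square in Q, the polynomial is irreducible over Q. Its two roots generate a degree-2 extension, so [K:Q] = 2.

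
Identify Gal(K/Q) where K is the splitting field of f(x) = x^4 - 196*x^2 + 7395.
Gal(K/Q) = V_4 (Klein four-group, Z/2Z × Z/2Z)

f factors as (x^2 - 51)(x^2 - 145), so the splitting field is K = Q(sqrt(51), sqrt(145)). The elements 51, 145, 7395 are all non-squares in Q, so sqrt(51) and sqrt(145) generate independent quadratic extensions. Thus [K:Q] = 4 and Gal(K/Q) is generated by the two order-2 automorphisms sqrt(51) ↦ -sqrt(51) and sqrt(145) ↦ -sqrt(145), giving V_4.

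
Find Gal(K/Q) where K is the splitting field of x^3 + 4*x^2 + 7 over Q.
Gal(K/Q) = S_3 (symmetric group of order 6)

Compute the discriminant of x^3 + (4)*x^2 + (0)*x + (7): Δ = -3115. Since Δ is not a rational square, the Galois group is not contained in A_3; it must be the full S_3 (irreducibility of the cubic rules out anything smaller).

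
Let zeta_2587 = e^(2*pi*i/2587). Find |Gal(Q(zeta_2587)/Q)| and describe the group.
|Gal(Q(zeta_2587)/Q)| = phi(2587) = 2376; group ≅ (Z/2587Z)^* ≅ Z/12Z × Z/198Z

The n-th cyclotomic polynomial Φ_2587(x) is the minimal polynomial of zeta_2587 over Q and has degree phi(2587) = 2376. So Q(zeta_2587) is a degree-2376 Galois extension with Galois group (Z/2587Z)^*. By CRT, (Z/2587Z)^* ≅ (Z/13Z)^* × (Z/199Z)^*. Each prime-power unit group is (Z/13Z)^* ≅ Z/12Z; (Z/199Z)^* ≅ Z/198Z. Hence Gal(Q(zeta_2587)/Q) ≅ Z/12Z × Z/198Z.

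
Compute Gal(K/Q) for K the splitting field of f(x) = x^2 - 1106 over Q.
Gal(K/Q) = Z/2Z (cyclic of order 2)

x^2 - 1106 is irreducible over Q since 1106 is not a rational square. The splitting field Q(sqrt(1106)) has degree 2 over Q, and its unique nontrivial automorphism is sqrt(1106) ↦ -sqrt(1106). Hence Gal(Q(sqrt(1106))/Q) = Z/2Z.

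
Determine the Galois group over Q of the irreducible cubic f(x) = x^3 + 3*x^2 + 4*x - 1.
Gal(K/Q) = S_3 (symmetric group of order 6)

Compute the discriminant of x^3 + (3)*x^2 + (4)*x + (-1): Δ = -247. Since Δ is not a rational square, the Galois group is not contained in A_3; it must be the full S_3 (irreducibility of the cubic rules out anything smaller).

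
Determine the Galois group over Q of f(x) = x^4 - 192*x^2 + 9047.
Gal(K/Q) = V_4 (Klein four-group, Z/2Z × Z/2Z)

f factors as (x^2 - 83)(x^2 - 109), so the splitting field is K = Q(sqrt(83), sqrt(109)). The elements 83, 109, 9047 are all non-squares in Q, so sqrt(83) and sqrt(109) generate independent quadratic extensions. Thus [K:Q] = 4 and Gal(K/Q) is generated by the two order-2 automorphisms sqrt(83) ↦ -sqrt(83) and sqrt(109) ↦ -sqrt(109), giving V_4.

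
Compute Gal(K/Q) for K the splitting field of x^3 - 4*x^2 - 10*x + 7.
Gal(K/Q) = S_3 (symmetric group of order 6)

Compute the discriminant of x^3 + (-4)*x^2 + (-10)*x + (7): Δ = 11109. Since Δ is not a rational square, the Galois group is not contained in A_3; it must be the full S_3 (irreducibility of the cubic rules out anything smaller).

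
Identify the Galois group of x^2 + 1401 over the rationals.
Gal(K/Q) = Z/2Z (cyclic of order 2)

x^2 + 1401 is irreducible over Q since -1401 is not a rational square. The splitting field Q(sqrt(-1401)) has degree 2 over Q, and its unique nontrivial automorphism is sqrt(-1401) ↦ -sqrt(-1401). Hence Gal(Q(sqrt(-1401))/Q) = Z/2Z.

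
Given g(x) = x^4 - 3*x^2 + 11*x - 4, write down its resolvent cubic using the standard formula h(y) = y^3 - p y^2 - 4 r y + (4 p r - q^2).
h(y) = y^3 + 3*y^2 + 16*y - 73

Identify coefficients: p = -3, q = 11, r = -4.
Plug into h(y) = y^3 - p y^2 - 4 r y + (4 p r - q^2):
  h(y) = y^3 - (-3) y^2 - 4*(-4) y + (4*(-3)*(-4) - (11)^2)
       = y^3 + (3) y^2 + (16) y + (-73).
Simplifying: h(y) = y^3 + 3*y^2 + 16*y - 73.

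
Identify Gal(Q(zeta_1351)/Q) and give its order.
|Gal(Q(zeta_1351)/Q)| = phi(1351) = 1152; group ≅ (Z/1351Z)^* ≅ Z/6Z × Z/192Z

The n-th cyclotomic polynomial Φ_1351(x) is the minimal polynomial of zeta_1351 over Q and has degree phi(1351) = 1152. So Q(zeta_1351) is a degree-1152 Galois extension with Galois group (Z/1351Z)^*. By CRT, (Z/1351Z)^* ≅ (Z/7Z)^* × (Z/193Z)^*. Each prime-power unit group is (Z/7Z)^* ≅ Z/6Z; (Z/193Z)^* ≅ Z/192Z. Hence Gal(Q(zeta_1351)/Q) ≅ Z/6Z × Z/192Z.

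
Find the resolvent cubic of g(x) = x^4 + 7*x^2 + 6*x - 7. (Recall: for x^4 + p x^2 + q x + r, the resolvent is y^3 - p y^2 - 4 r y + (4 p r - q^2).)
h(y) = y^3 - 7*y^2 + 28*y - 232

Identify coefficients: p = 7, q = 6, r = -7.
Plug into h(y) = y^3 - p y^2 - 4 r y + (4 p r - q^2):
  h(y) = y^3 - (7) y^2 - 4*(-7) y + (4*(7)*(-7) - (6)^2)
       = y^3 + (-7) y^2 + (28) y + (-232).
Simplifying: h(y) = y^3 - 7*y^2 + 28*y - 232.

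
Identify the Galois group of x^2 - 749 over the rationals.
Gal(K/Q) = Z/2Z (cyclic of order 2)

x^2 - 749 is irreducible over Q since 749 is not a rational square. The splitting field Q(sqrt(749)) has degree 2 over Q, and its unique nontrivial automorphism is sqrt(749) ↦ -sqrt(749). Hence Gal(Q(sqrt(749))/Q) = Z/2Z.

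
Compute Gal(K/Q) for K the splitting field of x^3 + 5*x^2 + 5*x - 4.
Gal(K/Q) = S_3 (symmetric group of order 6)

Compute the discriminant of x^3 + (5)*x^2 + (5)*x + (-4): Δ = -107. Since Δ is not a rational square, the Galois group is not contained in A_3; it must be the full S_3 (irreducibility of the cubic rules out anything smaller).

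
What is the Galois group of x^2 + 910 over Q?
Gal(K/Q) = Z/2Z (cyclic of order 2)

x^2 + 910 is irreducible over Q since -910 is not a rational square. The splitting field Q(sqrt(-910)) has degree 2 over Q, and its unique nontrivial automorphism is sqrt(-910) ↦ -sqrt(-910). Hence Gal(Q(sqrt(-910))/Q) = Z/2Z.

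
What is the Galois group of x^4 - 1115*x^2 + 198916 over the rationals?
Gal(K/Q) = Z/2Z (cyclic of order 2)

f factors as (x^2 - 223)(x^2 - 892), so the splitting field is K = Q(sqrt(223), sqrt(892)). The squarefree part of 223 is 223 and the squarefree part of 892 is also 223, so sqrt(223) and sqrt(892) are both rational multiples of sqrt(223). Hence Q(sqrt(223)) = Q(sqrt(892)) = Q(sqrt(223)), and the splitting field collapses to a single degree-2 extension with Galois group Z/2Z.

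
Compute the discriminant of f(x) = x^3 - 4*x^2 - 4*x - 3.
Δ = -1363

For x^3 + a x^2 + b x + c the discriminant is Δ = 18 a b c - 4 a^3 c + a^2 b^2 - 4 b^3 - 27 c^2.
Plug a = -4, b = -4, c = -3:
  18*(-4)*(-4)*(-3) - 4*(-4)^3*(-3) + (-4)^2*(-4)^2 - 4*(-4)^3 - 27*(-3)^2
  = -864 + (-768) + 256 + (256) + (-243)
  = -1363.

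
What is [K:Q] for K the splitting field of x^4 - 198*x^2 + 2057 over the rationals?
[K:Q] = 4

f factors as (x^2 - 187)(x^2 - 11); the splitting field is K = Q(sqrt(187), sqrt(11)). Since 187, 11, and 2057 are all non-squares in Q, the three subfields Q(sqrt(187)), Q(sqrt(11)), Q(sqrt(2057)) are distinct degree-2 extensions, so [K:Q] = 4 (Klein four Galois group).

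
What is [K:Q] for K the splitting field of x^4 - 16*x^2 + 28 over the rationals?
[K:Q] = 4

f factors as (x^2 - 14)(x^2 - 2); the splitting field is K = Q(sqrt(14), sqrt(2)). Since 14, 2, and 28 are all non-squares in Q, the three subfields Q(sqrt(14)), Q(sqrt(2)), Q(sqrt(28)) are distinct degree-2 extensions, so [K:Q] = 4 (Klein four Galois group).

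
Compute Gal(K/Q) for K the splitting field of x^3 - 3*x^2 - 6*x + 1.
Gal(K/Q) = S_3 (symmetric group of order 6)

Compute the discriminant of x^3 + (-3)*x^2 + (-6)*x + (1): Δ = 1593. Since Δ is not a rational square, the Galois group is not contained in A_3; it must be the full S_3 (irreducibility of the cubic rules out anything smaller).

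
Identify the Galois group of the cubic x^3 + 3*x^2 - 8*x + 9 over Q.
Gal(K/Q) = S_3 (symmetric group of order 6)

Compute the discriminant of x^3 + (3)*x^2 + (-8)*x + (9): Δ = -4423. Since Δ is not a rational square, the Galois group is not contained in A_3; it must be the full S_3 (irreducibility of the cubic rules out anything smaller).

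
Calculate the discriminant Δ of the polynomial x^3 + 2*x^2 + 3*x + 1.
Δ = -23

For x^3 + a x^2 + b x + c the discriminant is Δ = 18 a b c - 4 a^3 c + a^2 b^2 - 4 b^3 - 27 c^2.
Plug a = 2, b = 3, c = 1:
  18*(2)*(3)*(1) - 4*(2)^3*(1) + (2)^2*(3)^2 - 4*(3)^3 - 27*(1)^2
  = 108 + (-32) + 36 + (-108) + (-27)
  = -23.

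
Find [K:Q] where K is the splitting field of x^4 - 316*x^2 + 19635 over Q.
[K:Q] = 4

f factors as (x^2 - 231)(x^2 - 85); the splitting field is K = Q(sqrt(231), sqrt(85)). Since 231, 85, and 19635 are all non-squares in Q, the three subfields Q(sqrt(231)), Q(sqrt(85)), Q(sqrt(19635)) are distinct degree-2 extensions, so [K:Q] = 4 (Klein four Galois group).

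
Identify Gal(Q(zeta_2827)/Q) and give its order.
|Gal(Q(zeta_2827)/Q)| = phi(2827) = 2560; group ≅ (Z/2827Z)^* ≅ Z/10Z × Z/256Z

The n-th cyclotomic polynomial Φ_2827(x) is the minimal polynomial of zeta_2827 over Q and has degree phi(2827) = 2560. So Q(zeta_2827) is a degree-2560 Galois extension with Galois group (Z/2827Z)^*. By CRT, (Z/2827Z)^* ≅ (Z/11Z)^* × (Z/257Z)^*. Each prime-power unit group is (Z/11Z)^* ≅ Z/10Z; (Z/257Z)^* ≅ Z/256Z. Hence Gal(Q(zeta_2827)/Q) ≅ Z/10Z × Z/256Z.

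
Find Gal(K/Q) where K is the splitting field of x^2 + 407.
Gal(K/Q) = Z/2Z (cyclic of order 2)

x^2 + 407 is irreducible over Q since -407 is not a rational square. The splitting field Q(sqrt(-407)) has degree 2 over Q, and its unique nontrivial automorphism is sqrt(-407) ↦ -sqrt(-407). Hence Gal(Q(sqrt(-407))/Q) = Z/2Z.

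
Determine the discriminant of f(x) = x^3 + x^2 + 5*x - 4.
Δ = -1251

For x^3 + a x^2 + b x + c the discriminant is Δ = 18 a b c - 4 a^3 c + a^2 b^2 - 4 b^3 - 27 c^2.
Plug a = 1, b = 5, c = -4:
  18*(1)*(5)*(-4) - 4*(1)^3*(-4) + (1)^2*(5)^2 - 4*(5)^3 - 27*(-4)^2
  = -360 + (16) + 25 + (-500) + (-432)
  = -1251.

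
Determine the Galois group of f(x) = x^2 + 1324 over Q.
Gal(K/Q) = Z/2Z (cyclic of order 2)

x^2 + 1324 is irreducible over Q since -1324 is not a rational square. The splitting field Q(sqrt(-1324)) has degree 2 over Q, and its unique nontrivial automorphism is sqrt(-1324) ↦ -sqrt(-1324). Hence Gal(Q(sqrt(-1324))/Q) = Z/2Z.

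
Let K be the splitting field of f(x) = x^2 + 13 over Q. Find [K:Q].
[K:Q] = 2

The discriminant of x^2 + (0)*x + (13) is b^2 - 4c = 0 - (52) = -52. Since -52 is not a perfect square in Q, the polynomial is irreducible over Q. Its two roots generate a degree-2 extension, so [K:Q] = 2.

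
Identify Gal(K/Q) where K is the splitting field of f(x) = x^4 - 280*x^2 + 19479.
Gal(K/Q) = V_4 (Klein four-group, Z/2Z × Z/2Z)

f factors as (x^2 - 129)(x^2 - 151), so the splitting field is K = Q(sqrt(129), sqrt(151)). The elements 129, 151, 19479 are all non-squares in Q, so sqrt(129) and sqrt(151) generate independent quadratic extensions. Thus [K:Q] = 4 and Gal(K/Q) is generated by the two order-2 automorphisms sqrt(129) ↦ -sqrt(129) and sqrt(151) ↦ -sqrt(151), giving V_4.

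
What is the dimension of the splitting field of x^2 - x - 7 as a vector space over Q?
[K:Q] = 2

The discriminant of x^2 + (-1)*x + (-7) is b^2 - 4c = 1 - (-28) = 29. Since 29 is not a perfect square in Q, the polynomial is irreducible over Q. Its two roots generate a degree-2 extension, so [K:Q] = 2.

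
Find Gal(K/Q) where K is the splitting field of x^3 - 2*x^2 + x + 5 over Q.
Gal(K/Q) = S_3 (symmetric group of order 6)

Compute the discriminant of x^3 + (-2)*x^2 + (1)*x + (5): Δ = -695. Since Δ is not a rational square, the Galois group is not contained in A_3; it must be the full S_3 (irreducibility of the cubic rules out anything smaller).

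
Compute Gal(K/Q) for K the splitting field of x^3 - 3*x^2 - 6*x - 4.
Gal(K/Q) = S_3 (symmetric group of order 6)

Compute the discriminant of x^3 + (-3)*x^2 + (-6)*x + (-4): Δ = -972. Since Δ is not a rational square, the Galois group is not contained in A_3; it must be the full S_3 (irreducibility of the cubic rules out anything smaller).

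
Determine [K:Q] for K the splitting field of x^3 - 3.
[K:Q] = 6

x^3 - 3 has one real root r = 3^(1/3) and two complex roots r*zeta_3, r*zeta_3^2 where zeta_3 = e^(2*pi*i/3). The splitting field is Q(r, zeta_3). [Q(r):Q] = 3 and [Q(zeta_3):Q] = 2 with gcd = 1, so [Q(r, zeta_3):Q] = 3 * 2 = 6.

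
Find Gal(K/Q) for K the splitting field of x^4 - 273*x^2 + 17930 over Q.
Gal(K/Q) = V_4 (Klein four-group, Z/2Z × Z/2Z)

f factors as (x^2 - 110)(x^2 - 163), so the splitting field is K = Q(sqrt(110), sqrt(163)). The elements 110, 163, 17930 are all non-squares in Q, so sqrt(110) and sqrt(163) generate independent quadratic extensions. Thus [K:Q] = 4 and Gal(K/Q) is generated by the two order-2 automorphisms sqrt(110) ↦ -sqrt(110) and sqrt(163) ↦ -sqrt(163), giving V_4.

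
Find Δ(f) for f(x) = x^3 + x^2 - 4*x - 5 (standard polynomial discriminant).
Δ = -23

For x^3 + a x^2 + b x + c the discriminant is Δ = 18 a b c - 4 a^3 c + a^2 b^2 - 4 b^3 - 27 c^2.
Plug a = 1, b = -4, c = -5:
  18*(1)*(-4)*(-5) - 4*(1)^3*(-5) + (1)^2*(-4)^2 - 4*(-4)^3 - 27*(-5)^2
  = 360 + (20) + 16 + (256) + (-675)
  = -23.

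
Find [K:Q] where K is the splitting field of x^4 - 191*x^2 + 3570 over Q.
[K:Q] = 4

f factors as (x^2 - 21)(x^2 - 170); the splitting field is K = Q(sqrt(21), sqrt(170)). Since 21, 170, and 3570 are all non-squares in Q, the three subfields Q(sqrt(21)), Q(sqrt(170)), Q(sqrt(3570)) are distinct degree-2 extensions, so [K:Q] = 4 (Klein four Galois group).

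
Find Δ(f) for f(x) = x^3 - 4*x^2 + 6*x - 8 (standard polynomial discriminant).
Δ = -608

For x^3 + a x^2 + b x + c the discriminant is Δ = 18 a b c - 4 a^3 c + a^2 b^2 - 4 b^3 - 27 c^2.
Plug a = -4, b = 6, c = -8:
  18*(-4)*(6)*(-8) - 4*(-4)^3*(-8) + (-4)^2*(6)^2 - 4*(6)^3 - 27*(-8)^2
  = 3456 + (-2048) + 576 + (-864) + (-1728)
  = -608.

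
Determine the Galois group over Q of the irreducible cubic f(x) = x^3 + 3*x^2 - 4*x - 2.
Gal(K/Q) = S_3 (symmetric group of order 6)

Compute the discriminant of x^3 + (3)*x^2 + (-4)*x + (-2): Δ = 940. Since Δ is not a rational square, the Galois group is not contained in A_3; it must be the full S_3 (irreducibility of the cubic rules out anything smaller).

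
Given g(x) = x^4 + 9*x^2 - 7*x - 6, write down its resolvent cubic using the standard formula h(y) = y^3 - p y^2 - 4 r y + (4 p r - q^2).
h(y) = y^3 - 9*y^2 + 24*y - 265

Identify coefficients: p = 9, q = -7, r = -6.
Plug into h(y) = y^3 - p y^2 - 4 r y + (4 p r - q^2):
  h(y) = y^3 - (9) y^2 - 4*(-6) y + (4*(9)*(-6) - (-7)^2)
       = y^3 + (-9) y^2 + (24) y + (-265).
Simplifying: h(y) = y^3 - 9*y^2 + 24*y - 265.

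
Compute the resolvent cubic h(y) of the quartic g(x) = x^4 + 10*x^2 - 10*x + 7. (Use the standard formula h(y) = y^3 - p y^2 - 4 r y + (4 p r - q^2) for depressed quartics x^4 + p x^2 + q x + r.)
h(y) = y^3 - 10*y^2 - 28*y + 180

Identify coefficients: p = 10, q = -10, r = 7.
Plug into h(y) = y^3 - p y^2 - 4 r y + (4 p r - q^2):
  h(y) = y^3 - (10) y^2 - 4*(7) y + (4*(10)*(7) - (-10)^2)
       = y^3 + (-10) y^2 + (-28) y + (180).
Simplifying: h(y) = y^3 - 10*y^2 - 28*y + 180.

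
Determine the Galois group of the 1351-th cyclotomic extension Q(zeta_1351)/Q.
|Gal(Q(zeta_1351)/Q)| = phi(1351) = 1152; group ≅ (Z/1351Z)^* ≅ Z/6Z × Z/192Z

The n-th cyclotomic polynomial Φ_1351(x) is the minimal polynomial of zeta_1351 over Q and has degree phi(1351) = 1152. So Q(zeta_1351) is a degree-1152 Galois extension with Galois group (Z/1351Z)^*. By CRT, (Z/1351Z)^* ≅ (Z/7Z)^* × (Z/193Z)^*. Each prime-power unit group is (Z/7Z)^* ≅ Z/6Z; (Z/193Z)^* ≅ Z/192Z. Hence Gal(Q(zeta_1351)/Q) ≅ Z/6Z × Z/192Z.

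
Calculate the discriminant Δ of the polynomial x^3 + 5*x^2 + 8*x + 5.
Δ = -23

For x^3 + a x^2 + b x + c the discriminant is Δ = 18 a b c - 4 a^3 c + a^2 b^2 - 4 b^3 - 27 c^2.
Plug a = 5, b = 8, c = 5:
  18*(5)*(8)*(5) - 4*(5)^3*(5) + (5)^2*(8)^2 - 4*(8)^3 - 27*(5)^2
  = 3600 + (-2500) + 1600 + (-2048) + (-675)
  = -23.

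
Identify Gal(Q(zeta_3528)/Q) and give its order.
|Gal(Q(zeta_3528)/Q)| = phi(3528) = 1008; group ≅ (Z/3528Z)^* ≅ Z/2Z × Z/2Z × Z/6Z × Z/42Z

The n-th cyclotomic polynomial Φ_3528(x) is the minimal polynomial of zeta_3528 over Q and has degree phi(3528) = 1008. So Q(zeta_3528) is a degree-1008 Galois extension with Galois group (Z/3528Z)^*. By CRT, (Z/3528Z)^* ≅ (Z/8Z)^* × (Z/9Z)^* × (Z/49Z)^*. Each prime-power unit group is (Z/8Z)^* ≅ Z/2Z × Z/2Z; (Z/9Z)^* ≅ Z/6Z; (Z/49Z)^* ≅ Z/42Z. Hence Gal(Q(zeta_3528)/Q) ≅ Z/2Z × Z/2Z × Z/6Z × Z/42Z.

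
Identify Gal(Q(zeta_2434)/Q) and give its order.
|Gal(Q(zeta_2434)/Q)| = phi(2434) = 1216; group ≅ (Z/2434Z)^* ≅ Z/1216Z

The n-th cyclotomic polynomial Φ_2434(x) is the minimal polynomial of zeta_2434 over Q and has degree phi(2434) = 1216. So Q(zeta_2434) is a degree-1216 Galois extension with Galois group (Z/2434Z)^*. By CRT, (Z/2434Z)^* ≅ (Z/2Z)^* × (Z/1217Z)^*. Each prime-power unit group is (Z/2Z)^* ≅ trivial group (order 1); (Z/1217Z)^* ≅ Z/1216Z. Hence Gal(Q(zeta_2434)/Q) ≅ Z/1216Z.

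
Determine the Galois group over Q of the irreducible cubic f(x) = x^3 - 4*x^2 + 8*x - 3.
Gal(K/Q) = S_3 (symmetric group of order 6)

Compute the discriminant of x^3 + (-4)*x^2 + (8)*x + (-3): Δ = -307. Since Δ is not a rational square, the Galois group is not contained in A_3; it must be the full S_3 (irreducibility of the cubic rules out anything smaller).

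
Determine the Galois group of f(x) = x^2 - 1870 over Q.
Gal(K/Q) = Z/2Z (cyclic of order 2)

x^2 - 1870 is irreducible over Q since 1870 is not a rational square. The splitting field Q(sqrt(1870)) has degree 2 over Q, and its unique nontrivial automorphism is sqrt(1870) ↦ -sqrt(1870). Hence Gal(Q(sqrt(1870))/Q) = Z/2Z.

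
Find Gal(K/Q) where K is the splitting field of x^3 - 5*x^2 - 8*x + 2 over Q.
Gal(K/Q) = S_3 (symmetric group of order 6)

Compute the discriminant of x^3 + (-5)*x^2 + (-8)*x + (2): Δ = 5980. Since Δ is not a rational square, the Galois group is not contained in A_3; it must be the full S_3 (irreducibility of the cubic rules out anything smaller).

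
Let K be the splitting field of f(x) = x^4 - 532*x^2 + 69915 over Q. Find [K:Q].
[K:Q] = 4

f factors as (x^2 - 295)(x^2 - 237); the splitting field is K = Q(sqrt(295), sqrt(237)). Since 295, 237, and 69915 are all non-squares in Q, the three subfields Q(sqrt(295)), Q(sqrt(237)), Q(sqrt(69915)) are distinct degree-2 extensions, so [K:Q] = 4 (Klein four Galois group).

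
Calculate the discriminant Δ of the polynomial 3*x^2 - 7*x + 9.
Δ = -59

For a quadratic a x^2 + b x + c the discriminant is Δ = b^2 - 4ac = (-7)^2 - 4*(3)*(9) = 49 - (108) = -59.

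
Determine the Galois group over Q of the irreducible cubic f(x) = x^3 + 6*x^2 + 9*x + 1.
Gal(K/Q) = A_3 (cyclic of order 3)

Compute the discriminant of x^3 + (6)*x^2 + (9)*x + (1): Δ = 81. Since Δ is a perfect square (Δ = 9^2), the Galois group is contained in A_3. Irreducibility forces the group to be transitive on three roots, so Gal = A_3.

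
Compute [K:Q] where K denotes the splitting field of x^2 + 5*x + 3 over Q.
[K:Q] = 2

The discriminant of x^2 + (5)*x + (3) is b^2 - 4c = 25 - (12) = 13. Since 13 is not a perfect square in Q, the polynomial is irreducible over Q. Its two roots generate a degree-2 extension, so [K:Q] = 2.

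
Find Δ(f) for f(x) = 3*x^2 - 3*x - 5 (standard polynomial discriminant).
Δ = 69

For a quadratic a x^2 + b x + c the discriminant is Δ = b^2 - 4ac = (-3)^2 - 4*(3)*(-5) = 9 - (-60) = 69.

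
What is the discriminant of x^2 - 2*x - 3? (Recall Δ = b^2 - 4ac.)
Δ = 16

For a quadratic a x^2 + b x + c the discriminant is Δ = b^2 - 4ac = (-2)^2 - 4*(1)*(-3) = 4 - (-12) = 16.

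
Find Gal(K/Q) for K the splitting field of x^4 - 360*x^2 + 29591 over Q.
Gal(K/Q) = V_4 (Klein four-group, Z/2Z × Z/2Z)

f factors as (x^2 - 127)(x^2 - 233), so the splitting field is K = Q(sqrt(127), sqrt(233)). The elements 127, 233, 29591 are all non-squares in Q, so sqrt(127) and sqrt(233) generate independent quadratic extensions. Thus [K:Q] = 4 and Gal(K/Q) is generated by the two order-2 automorphisms sqrt(127) ↦ -sqrt(127) and sqrt(233) ↦ -sqrt(233), giving V_4.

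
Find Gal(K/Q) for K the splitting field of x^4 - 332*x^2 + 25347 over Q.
Gal(K/Q) = V_4 (Klein four-group, Z/2Z × Z/2Z)

f factors as (x^2 - 213)(x^2 - 119), so the splitting field is K = Q(sqrt(213), sqrt(119)). The elements 213, 119, 25347 are all non-squares in Q, so sqrt(213) and sqrt(119) generate independent quadratic extensions. Thus [K:Q] = 4 and Gal(K/Q) is generated by the two order-2 automorphisms sqrt(213) ↦ -sqrt(213) and sqrt(119) ↦ -sqrt(119), giving V_4.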